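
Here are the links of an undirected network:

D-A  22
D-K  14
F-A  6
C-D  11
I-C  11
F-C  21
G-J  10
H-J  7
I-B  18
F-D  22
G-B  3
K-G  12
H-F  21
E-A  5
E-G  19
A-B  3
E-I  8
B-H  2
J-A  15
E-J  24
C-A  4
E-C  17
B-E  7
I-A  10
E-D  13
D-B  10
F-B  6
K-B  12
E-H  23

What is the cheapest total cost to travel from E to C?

Shortest distances from E:
E: 0
A: 5  (via E)
B: 7  (via E)
I: 8  (via E)
C: 9  (via A)
Shortest route: E → A → C = 9.

9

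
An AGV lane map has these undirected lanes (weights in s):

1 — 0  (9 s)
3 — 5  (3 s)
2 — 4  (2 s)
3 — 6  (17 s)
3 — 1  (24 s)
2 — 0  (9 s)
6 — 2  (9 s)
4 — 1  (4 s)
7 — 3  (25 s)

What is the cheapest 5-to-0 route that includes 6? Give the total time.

Best 5 to 6: 5–3–6 costing 20
Shortest 6→0: 6–2–0 = 18
Total via 6: 20 + 18 = 38 s.

38 s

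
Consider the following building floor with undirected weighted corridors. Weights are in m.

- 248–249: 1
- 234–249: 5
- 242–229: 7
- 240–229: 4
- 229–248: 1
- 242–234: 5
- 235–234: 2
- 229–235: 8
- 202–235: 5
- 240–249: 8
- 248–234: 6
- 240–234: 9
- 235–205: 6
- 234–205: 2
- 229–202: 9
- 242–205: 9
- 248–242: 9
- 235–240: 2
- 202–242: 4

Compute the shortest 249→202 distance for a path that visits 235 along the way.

12 m

Best 249 to 235: 249–234–235 costing 7
Shortest 235→202: 235–202 = 5
Total via 235: 7 + 5 = 12 m.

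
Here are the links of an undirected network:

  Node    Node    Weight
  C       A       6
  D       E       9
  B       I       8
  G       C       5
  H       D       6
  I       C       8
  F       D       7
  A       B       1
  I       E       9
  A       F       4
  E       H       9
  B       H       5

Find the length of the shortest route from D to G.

Shortest distances from D:
D: 0
H: 6  (via D)
F: 7  (via D)
E: 9  (via D)
A: 11  (via F)
B: 11  (via H)
C: 17  (via A)
I: 18  (via E)
G: 22  (via C)
Shortest route: D → F → A → C → G = 22.

22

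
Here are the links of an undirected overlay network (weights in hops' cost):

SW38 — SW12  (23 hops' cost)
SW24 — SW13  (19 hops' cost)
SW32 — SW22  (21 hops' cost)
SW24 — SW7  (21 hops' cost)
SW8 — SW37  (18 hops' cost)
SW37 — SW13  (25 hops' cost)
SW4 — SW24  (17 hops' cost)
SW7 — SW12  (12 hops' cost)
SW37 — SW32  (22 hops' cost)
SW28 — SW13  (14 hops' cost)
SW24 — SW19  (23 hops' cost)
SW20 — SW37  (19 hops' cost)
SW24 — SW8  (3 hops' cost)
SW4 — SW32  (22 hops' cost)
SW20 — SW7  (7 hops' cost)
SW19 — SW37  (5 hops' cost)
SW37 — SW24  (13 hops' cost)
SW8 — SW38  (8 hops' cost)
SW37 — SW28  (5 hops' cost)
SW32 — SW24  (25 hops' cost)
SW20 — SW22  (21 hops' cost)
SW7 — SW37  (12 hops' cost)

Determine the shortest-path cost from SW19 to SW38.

29 hops' cost

Enumerating some paths:
SW19–SW24–SW8–SW38: 23+3+8 = 34
SW19–SW37–SW7–SW24–SW8–SW38: 5+12+21+3+8 = 49
SW19–SW37–SW24–SW8–SW38: 5+13+3+8 = 29
SW19–SW37–SW8–SW38: 5+18+8 = 31
Cheapest is SW19–SW37–SW24–SW8–SW38 at 29 hops' cost.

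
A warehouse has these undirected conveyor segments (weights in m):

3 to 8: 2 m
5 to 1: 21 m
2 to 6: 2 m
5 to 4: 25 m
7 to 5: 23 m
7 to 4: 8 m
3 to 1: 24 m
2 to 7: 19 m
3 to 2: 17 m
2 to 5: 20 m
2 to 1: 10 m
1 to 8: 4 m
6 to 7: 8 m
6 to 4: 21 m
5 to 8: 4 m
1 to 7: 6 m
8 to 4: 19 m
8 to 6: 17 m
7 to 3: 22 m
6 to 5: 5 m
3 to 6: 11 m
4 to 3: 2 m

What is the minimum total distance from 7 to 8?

Settle nodes by increasing distance from 7:
7: 0
1: 6  (via 7)
4: 8  (via 7)
6: 8  (via 7)
2: 10  (via 6)
3: 10  (via 4)
8: 10  (via 1)
Shortest route: 7 → 1 → 8 = 10 m.

10 m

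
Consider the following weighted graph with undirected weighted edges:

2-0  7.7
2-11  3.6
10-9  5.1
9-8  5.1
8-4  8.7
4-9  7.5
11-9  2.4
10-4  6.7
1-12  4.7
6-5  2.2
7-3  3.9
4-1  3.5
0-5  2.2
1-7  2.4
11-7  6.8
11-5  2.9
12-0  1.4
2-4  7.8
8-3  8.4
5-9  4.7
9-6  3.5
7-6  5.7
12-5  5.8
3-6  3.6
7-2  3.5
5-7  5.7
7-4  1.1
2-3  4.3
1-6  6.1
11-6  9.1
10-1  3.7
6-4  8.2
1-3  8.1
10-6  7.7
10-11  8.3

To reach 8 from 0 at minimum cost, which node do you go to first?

Enumerating some paths:
0 → 5 → 11 → 9 → 8: 2.2+2.9+2.4+5.1 = 12.6
0 → 5 → 6 → 9 → 8: 2.2+2.2+3.5+5.1 = 13
0 → 5 → 9 → 8: 2.2+4.7+5.1 = 12
The minimum is 12 via 0 → 5 → 9 → 8.
So from 0 the first move is to 5.

5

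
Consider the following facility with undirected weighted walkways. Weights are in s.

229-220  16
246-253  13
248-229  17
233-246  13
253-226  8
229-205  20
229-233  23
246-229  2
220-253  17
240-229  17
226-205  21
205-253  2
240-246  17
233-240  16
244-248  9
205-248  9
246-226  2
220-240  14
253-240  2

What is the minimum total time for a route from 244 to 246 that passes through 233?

Best 244 to 233: 244–248–205–253–240–233 costing 38
Best 233 to 246: 233–246 costing 13
Total via 233: 38 + 13 = 51 s.

51 s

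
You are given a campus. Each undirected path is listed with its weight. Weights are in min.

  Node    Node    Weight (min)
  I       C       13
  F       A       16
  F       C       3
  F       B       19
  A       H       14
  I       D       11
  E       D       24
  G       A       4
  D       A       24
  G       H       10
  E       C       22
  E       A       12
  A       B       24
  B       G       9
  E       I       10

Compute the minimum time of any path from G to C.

Running Dijkstra from G:
G: 0
A: 4  (via G)
B: 9  (via G)
H: 10  (via G)
E: 16  (via A)
F: 20  (via A)
C: 23  (via F)
Shortest route: G–A–F–C = 23 min.

23 min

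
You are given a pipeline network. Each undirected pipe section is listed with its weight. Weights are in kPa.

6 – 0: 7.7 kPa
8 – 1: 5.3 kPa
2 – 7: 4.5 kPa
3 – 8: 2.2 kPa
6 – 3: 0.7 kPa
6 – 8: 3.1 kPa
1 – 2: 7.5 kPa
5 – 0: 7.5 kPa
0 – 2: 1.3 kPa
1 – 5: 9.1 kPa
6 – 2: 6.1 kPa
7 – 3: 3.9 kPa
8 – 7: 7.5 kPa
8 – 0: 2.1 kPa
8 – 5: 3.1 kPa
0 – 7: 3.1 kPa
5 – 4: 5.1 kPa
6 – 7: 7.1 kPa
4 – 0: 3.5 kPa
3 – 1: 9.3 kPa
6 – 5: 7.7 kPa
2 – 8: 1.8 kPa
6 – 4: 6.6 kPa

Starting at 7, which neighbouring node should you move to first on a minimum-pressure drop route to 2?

Enumerating some paths:
7 → 0 → 2: 3.1+1.3 = 4.4
7 → 0 → 8 → 2: 3.1+2.1+1.8 = 7
7 → 2: 4.5 = 4.5
7 → 3 → 8 → 2: 3.9+2.2+1.8 = 7.9
The minimum is 4.4 kPa via 7 → 0 → 2.
So from 7 the first move is to 0.

0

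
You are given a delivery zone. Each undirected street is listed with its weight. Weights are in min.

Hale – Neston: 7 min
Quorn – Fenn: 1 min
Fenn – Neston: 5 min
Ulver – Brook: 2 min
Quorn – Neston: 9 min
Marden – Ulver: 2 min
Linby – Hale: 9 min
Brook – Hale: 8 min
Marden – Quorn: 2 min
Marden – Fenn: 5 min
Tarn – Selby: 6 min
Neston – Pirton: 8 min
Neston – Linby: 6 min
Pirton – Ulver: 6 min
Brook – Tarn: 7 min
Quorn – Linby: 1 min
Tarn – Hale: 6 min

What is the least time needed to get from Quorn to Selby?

19 min

Settle nodes by increasing distance from Quorn:
Quorn: 0
Fenn: 1  (via Quorn)
Linby: 1  (via Quorn)
Marden: 2  (via Quorn)
Ulver: 4  (via Marden)
Neston: 6  (via Fenn)
Brook: 6  (via Ulver)
Pirton: 10  (via Ulver)
Hale: 10  (via Linby)
Tarn: 13  (via Brook)
Selby: 19  (via Tarn)
Shortest route: Quorn → Marden → Ulver → Brook → Tarn → Selby = 19 min.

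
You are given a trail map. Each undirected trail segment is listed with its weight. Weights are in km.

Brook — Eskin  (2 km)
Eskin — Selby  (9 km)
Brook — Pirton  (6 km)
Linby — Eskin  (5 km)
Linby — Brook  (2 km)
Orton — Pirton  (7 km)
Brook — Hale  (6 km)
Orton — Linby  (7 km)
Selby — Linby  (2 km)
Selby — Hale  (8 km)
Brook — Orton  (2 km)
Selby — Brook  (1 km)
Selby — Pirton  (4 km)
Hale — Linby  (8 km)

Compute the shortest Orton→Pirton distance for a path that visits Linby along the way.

10 km

Best Orton to Linby: Orton → Brook → Linby costing 4
Shortest Linby→Pirton: Linby → Selby → Pirton = 6
Total via Linby: 4 + 6 = 10 km.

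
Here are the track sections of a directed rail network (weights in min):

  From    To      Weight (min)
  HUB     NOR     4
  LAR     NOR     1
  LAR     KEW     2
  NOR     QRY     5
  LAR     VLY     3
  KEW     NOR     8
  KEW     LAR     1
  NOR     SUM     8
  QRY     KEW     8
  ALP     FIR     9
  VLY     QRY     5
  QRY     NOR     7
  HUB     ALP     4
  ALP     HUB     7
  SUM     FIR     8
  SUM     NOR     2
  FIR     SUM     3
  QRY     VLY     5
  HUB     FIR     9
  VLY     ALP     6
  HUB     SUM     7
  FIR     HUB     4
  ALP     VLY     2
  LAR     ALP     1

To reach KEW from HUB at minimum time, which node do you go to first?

NOR

Enumerating some paths:
HUB → NOR → QRY → KEW: 4+5+8 = 17
HUB → ALP → VLY → QRY → KEW: 4+2+5+8 = 19
Cheapest is HUB → NOR → QRY → KEW at 17 min.
So from HUB the first move is to NOR.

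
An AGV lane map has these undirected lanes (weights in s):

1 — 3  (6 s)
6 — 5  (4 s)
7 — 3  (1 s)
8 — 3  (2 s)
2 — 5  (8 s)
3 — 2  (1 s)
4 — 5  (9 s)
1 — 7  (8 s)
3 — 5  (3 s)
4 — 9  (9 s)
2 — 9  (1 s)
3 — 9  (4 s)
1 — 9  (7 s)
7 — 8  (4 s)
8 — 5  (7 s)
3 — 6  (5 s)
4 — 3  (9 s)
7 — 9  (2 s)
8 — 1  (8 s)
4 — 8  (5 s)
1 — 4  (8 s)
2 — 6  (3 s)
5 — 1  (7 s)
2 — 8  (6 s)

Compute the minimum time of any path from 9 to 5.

5 s

Candidate routes:
9 - 3 - 5: 4+3 = 7
9 - 2 - 6 - 5: 1+3+4 = 8
9 - 7 - 3 - 5: 2+1+3 = 6
9 - 2 - 3 - 5: 1+1+3 = 5
Cheapest is 9 - 2 - 3 - 5 at 5 s.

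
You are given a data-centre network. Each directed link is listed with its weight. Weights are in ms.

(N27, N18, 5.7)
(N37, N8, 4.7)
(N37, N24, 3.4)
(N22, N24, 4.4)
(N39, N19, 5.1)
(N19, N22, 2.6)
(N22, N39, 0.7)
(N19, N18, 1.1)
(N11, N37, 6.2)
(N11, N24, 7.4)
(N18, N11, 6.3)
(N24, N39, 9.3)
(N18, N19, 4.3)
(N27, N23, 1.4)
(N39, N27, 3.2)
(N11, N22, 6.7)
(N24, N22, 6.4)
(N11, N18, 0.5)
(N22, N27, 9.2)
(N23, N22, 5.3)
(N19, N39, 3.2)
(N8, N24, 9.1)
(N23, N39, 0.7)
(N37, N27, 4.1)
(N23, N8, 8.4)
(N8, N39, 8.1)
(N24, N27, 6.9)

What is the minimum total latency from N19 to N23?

Candidate routes:
N19 → N22 → N27 → N23: 2.6+9.2+1.4 = 13.2
N19 → N22 → N39 → N27 → N23: 2.6+0.7+3.2+1.4 = 7.9
N19 → N39 → N27 → N23: 3.2+3.2+1.4 = 7.8
The minimum is 7.8 ms via N19 → N39 → N27 → N23.

7.8 ms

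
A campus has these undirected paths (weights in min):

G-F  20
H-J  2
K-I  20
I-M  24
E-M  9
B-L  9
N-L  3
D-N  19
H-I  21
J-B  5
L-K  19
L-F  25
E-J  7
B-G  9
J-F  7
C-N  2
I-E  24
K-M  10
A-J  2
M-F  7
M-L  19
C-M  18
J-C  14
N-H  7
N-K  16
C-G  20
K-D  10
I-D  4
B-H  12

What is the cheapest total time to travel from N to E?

16 min

Enumerating some paths:
N–L–B–J–E: 3+9+5+7 = 24
N–C–M–E: 2+18+9 = 29
N–H–J–E: 7+2+7 = 16
N–C–J–E: 2+14+7 = 23
The minimum is 16 min via N–H–J–E.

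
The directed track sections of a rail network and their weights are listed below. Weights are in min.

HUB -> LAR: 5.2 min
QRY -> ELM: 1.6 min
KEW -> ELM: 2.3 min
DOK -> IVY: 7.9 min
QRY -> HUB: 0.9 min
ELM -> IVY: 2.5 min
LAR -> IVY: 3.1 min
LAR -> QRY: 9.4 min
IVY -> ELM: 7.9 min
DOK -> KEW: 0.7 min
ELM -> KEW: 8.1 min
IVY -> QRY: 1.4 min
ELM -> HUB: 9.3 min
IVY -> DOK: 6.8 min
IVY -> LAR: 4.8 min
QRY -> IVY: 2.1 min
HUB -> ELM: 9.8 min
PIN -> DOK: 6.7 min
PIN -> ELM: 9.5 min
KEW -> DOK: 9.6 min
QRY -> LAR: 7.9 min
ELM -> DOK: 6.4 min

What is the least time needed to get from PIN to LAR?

Running Dijkstra from PIN:
PIN: 0
DOK: 6.7  (via PIN)
KEW: 7.4  (via DOK)
ELM: 9.5  (via PIN)
IVY: 12  (via ELM)
QRY: 13.4  (via IVY)
HUB: 14.3  (via QRY)
LAR: 16.8  (via IVY)
Shortest route: PIN–ELM–IVY–LAR = 16.8 min.

16.8 min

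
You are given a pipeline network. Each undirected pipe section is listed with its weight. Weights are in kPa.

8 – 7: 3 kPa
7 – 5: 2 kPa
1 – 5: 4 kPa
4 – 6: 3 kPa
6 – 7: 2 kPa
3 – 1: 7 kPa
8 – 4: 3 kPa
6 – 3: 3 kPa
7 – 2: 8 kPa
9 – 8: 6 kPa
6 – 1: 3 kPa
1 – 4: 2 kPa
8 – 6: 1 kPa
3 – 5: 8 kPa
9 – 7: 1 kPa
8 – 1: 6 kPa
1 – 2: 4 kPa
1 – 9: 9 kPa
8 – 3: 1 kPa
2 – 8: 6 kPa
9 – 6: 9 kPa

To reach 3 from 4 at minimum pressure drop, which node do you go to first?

8

Enumerating some paths:
4–8–3: 3+1 = 4
4–6–8–3: 3+1+1 = 5
4–6–3: 3+3 = 6
Cheapest is 4–8–3 at 4 kPa.
So from 4 the first move is to 8.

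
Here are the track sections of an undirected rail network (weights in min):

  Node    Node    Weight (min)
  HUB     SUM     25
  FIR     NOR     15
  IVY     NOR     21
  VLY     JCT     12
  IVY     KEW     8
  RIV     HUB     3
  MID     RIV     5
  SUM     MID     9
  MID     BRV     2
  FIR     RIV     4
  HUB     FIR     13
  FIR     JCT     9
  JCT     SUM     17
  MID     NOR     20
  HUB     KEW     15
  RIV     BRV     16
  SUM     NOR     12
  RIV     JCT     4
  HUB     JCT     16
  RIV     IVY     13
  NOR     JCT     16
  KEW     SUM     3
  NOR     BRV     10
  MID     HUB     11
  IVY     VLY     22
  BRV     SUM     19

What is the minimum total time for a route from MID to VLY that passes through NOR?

40 min

Shortest MID→NOR: MID → BRV → NOR = 12
Shortest NOR→VLY: NOR → JCT → VLY = 28
Total via NOR: 12 + 28 = 40 min.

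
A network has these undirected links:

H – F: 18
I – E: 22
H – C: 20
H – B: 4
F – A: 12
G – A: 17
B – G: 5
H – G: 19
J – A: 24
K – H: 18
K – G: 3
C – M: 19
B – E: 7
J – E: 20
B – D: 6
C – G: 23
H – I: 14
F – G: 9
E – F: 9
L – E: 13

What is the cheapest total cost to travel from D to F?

20

Enumerating some paths:
D - B - G - F: 6+5+9 = 20
D - B - H - F: 6+4+18 = 28
D - B - H - G - F: 6+4+19+9 = 38
D - B - E - F: 6+7+9 = 22
The minimum is 20 via D - B - G - F.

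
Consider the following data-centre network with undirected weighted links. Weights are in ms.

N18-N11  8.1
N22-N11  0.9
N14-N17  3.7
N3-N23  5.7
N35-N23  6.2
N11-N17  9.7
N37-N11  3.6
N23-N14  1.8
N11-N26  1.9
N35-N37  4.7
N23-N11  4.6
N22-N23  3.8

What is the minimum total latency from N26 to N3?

Enumerating some paths:
N26 - N11 - N17 - N14 - N23 - N3: 1.9+9.7+3.7+1.8+5.7 = 22.8
N26 - N11 - N22 - N23 - N3: 1.9+0.9+3.8+5.7 = 12.3
N26 - N11 - N23 - N3: 1.9+4.6+5.7 = 12.2
N26 - N11 - N37 - N35 - N23 - N3: 1.9+3.6+4.7+6.2+5.7 = 22.1
The minimum is 12.2 ms via N26 - N11 - N23 - N3.

12.2 ms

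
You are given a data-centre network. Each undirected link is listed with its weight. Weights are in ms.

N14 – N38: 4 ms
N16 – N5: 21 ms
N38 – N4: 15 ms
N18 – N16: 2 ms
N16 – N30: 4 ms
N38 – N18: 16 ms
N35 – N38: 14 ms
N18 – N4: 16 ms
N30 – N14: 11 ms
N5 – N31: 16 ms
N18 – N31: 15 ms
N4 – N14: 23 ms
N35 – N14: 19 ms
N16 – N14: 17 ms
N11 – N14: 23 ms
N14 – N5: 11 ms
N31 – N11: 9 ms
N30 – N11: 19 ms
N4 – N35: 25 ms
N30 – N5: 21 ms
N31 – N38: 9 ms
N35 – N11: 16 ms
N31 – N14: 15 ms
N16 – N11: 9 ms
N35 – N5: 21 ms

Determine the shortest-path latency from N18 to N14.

17 ms

Compare a few routes:
N18 → N16 → N30 → N14: 2+4+11 = 17
N18 → N16 → N14: 2+17 = 19
Cheapest is N18 → N16 → N30 → N14 at 17 ms.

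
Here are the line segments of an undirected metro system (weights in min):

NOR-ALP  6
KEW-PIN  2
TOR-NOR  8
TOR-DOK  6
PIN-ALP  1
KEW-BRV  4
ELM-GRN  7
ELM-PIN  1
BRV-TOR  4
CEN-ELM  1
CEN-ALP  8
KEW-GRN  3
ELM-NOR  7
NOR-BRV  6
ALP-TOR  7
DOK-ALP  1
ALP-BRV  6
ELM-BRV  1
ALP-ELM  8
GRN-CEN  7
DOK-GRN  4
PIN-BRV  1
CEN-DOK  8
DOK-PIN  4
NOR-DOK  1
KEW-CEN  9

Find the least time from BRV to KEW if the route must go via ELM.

Shortest BRV→ELM: BRV–ELM = 1
Best ELM to KEW: ELM–PIN–KEW costing 3
Total via ELM: 1 + 3 = 4 min.

4 min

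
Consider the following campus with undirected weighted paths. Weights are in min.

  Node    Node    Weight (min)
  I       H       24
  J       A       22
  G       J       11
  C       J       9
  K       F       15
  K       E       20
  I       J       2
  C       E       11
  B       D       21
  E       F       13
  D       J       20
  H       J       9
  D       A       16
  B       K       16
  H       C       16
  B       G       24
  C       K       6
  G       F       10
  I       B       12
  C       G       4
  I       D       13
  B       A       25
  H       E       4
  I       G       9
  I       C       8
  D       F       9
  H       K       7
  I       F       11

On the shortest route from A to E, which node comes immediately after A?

Candidate routes:
A - J - H - E: 22+9+4 = 35
A - D - F - E: 16+9+13 = 38
Cheapest is A - J - H - E at 35 min.
So from A the first move is to J.

J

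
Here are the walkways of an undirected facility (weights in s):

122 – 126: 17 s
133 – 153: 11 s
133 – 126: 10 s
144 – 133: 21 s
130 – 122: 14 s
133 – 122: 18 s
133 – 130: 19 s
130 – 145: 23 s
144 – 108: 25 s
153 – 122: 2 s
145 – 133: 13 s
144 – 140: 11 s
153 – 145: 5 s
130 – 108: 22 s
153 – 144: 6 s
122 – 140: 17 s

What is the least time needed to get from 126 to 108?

Shortest distances from 126:
126: 0
133: 10  (via 126)
122: 17  (via 126)
153: 19  (via 122)
145: 23  (via 133)
144: 25  (via 153)
130: 29  (via 133)
140: 34  (via 122)
108: 50  (via 144)
Shortest route: 126 → 122 → 153 → 144 → 108 = 50 s.

50 s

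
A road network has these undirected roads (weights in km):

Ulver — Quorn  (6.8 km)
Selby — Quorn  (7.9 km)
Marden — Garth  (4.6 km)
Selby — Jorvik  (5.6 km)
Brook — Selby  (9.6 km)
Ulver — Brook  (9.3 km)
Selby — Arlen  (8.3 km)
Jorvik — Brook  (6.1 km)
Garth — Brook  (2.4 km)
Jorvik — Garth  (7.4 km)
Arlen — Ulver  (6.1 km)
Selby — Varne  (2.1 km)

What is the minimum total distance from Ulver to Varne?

16.5 km

Running Dijkstra from Ulver:
Ulver: 0
Arlen: 6.1  (via Ulver)
Quorn: 6.8  (via Ulver)
Brook: 9.3  (via Ulver)
Garth: 11.7  (via Brook)
Selby: 14.4  (via Arlen)
Jorvik: 15.4  (via Brook)
Marden: 16.3  (via Garth)
Varne: 16.5  (via Selby)
Shortest route: Ulver → Arlen → Selby → Varne = 16.5 km.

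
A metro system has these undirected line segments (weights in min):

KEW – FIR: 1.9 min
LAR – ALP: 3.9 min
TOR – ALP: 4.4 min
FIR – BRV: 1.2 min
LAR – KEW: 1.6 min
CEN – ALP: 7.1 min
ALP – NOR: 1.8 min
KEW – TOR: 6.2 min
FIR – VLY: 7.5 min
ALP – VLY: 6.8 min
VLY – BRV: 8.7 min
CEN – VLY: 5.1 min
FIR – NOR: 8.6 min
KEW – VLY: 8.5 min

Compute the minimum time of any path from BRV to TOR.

Settle nodes by increasing distance from BRV:
BRV: 0
FIR: 1.2  (via BRV)
KEW: 3.1  (via FIR)
LAR: 4.7  (via KEW)
ALP: 8.6  (via LAR)
VLY: 8.7  (via BRV)
TOR: 9.3  (via KEW)
Shortest route: BRV → FIR → KEW → TOR = 9.3 min.

9.3 min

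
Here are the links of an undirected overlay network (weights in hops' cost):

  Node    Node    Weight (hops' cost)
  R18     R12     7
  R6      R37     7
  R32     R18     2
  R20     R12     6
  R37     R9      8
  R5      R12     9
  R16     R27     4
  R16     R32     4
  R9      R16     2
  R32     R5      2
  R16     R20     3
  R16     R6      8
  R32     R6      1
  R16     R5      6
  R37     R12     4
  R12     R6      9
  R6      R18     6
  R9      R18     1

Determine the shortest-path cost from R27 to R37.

Settle nodes by increasing distance from R27:
R27: 0
R16: 4  (via R27)
R9: 6  (via R16)
R20: 7  (via R16)
R18: 7  (via R9)
R32: 8  (via R16)
R6: 9  (via R32)
R5: 10  (via R16)
R12: 13  (via R20)
R37: 14  (via R9)
Shortest route: R27 → R16 → R9 → R37 = 14 hops' cost.

14 hops' cost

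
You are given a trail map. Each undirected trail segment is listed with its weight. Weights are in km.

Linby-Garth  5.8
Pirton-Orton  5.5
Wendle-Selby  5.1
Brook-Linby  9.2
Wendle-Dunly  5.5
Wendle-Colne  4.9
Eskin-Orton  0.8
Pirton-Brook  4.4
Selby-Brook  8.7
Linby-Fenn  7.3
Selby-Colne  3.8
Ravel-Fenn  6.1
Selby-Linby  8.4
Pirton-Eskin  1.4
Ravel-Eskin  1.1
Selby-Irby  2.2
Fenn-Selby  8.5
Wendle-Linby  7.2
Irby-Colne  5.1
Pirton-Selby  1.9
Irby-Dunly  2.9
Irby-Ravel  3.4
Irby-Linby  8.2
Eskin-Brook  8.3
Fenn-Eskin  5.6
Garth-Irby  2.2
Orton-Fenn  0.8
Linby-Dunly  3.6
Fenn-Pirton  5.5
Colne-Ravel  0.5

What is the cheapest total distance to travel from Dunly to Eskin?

Shortest distances from Dunly:
Dunly: 0
Irby: 2.9  (via Dunly)
Linby: 3.6  (via Dunly)
Selby: 5.1  (via Irby)
Garth: 5.1  (via Irby)
Wendle: 5.5  (via Dunly)
Ravel: 6.3  (via Irby)
Colne: 6.8  (via Ravel)
Pirton: 7  (via Selby)
Eskin: 7.4  (via Ravel)
Shortest route: Dunly–Irby–Ravel–Eskin = 7.4 km.

7.4 km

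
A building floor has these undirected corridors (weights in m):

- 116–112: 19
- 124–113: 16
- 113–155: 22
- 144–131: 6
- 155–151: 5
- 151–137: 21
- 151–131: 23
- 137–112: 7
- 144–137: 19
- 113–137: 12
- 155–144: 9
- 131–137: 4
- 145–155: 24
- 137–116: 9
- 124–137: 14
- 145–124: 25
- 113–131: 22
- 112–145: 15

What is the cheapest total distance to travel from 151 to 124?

35 m

Candidate routes:
151 - 137 - 124: 21+14 = 35
151 - 155 - 144 - 131 - 137 - 124: 5+9+6+4+14 = 38
Cheapest is 151 - 137 - 124 at 35 m.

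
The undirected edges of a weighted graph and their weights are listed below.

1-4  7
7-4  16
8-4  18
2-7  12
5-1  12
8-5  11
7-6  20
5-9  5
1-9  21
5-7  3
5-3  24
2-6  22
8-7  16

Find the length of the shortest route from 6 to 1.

Candidate routes:
6 - 7 - 5 - 1: 20+3+12 = 35
6 - 7 - 4 - 1: 20+16+7 = 43
6 - 2 - 7 - 5 - 1: 22+12+3+12 = 49
The minimum is 35 via 6 - 7 - 5 - 1.

35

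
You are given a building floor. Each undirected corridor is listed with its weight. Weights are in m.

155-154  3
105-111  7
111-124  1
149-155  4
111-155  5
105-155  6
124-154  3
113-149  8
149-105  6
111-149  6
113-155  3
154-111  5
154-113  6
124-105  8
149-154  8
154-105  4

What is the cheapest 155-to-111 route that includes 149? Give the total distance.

10 m

Shortest 155→149: 155 → 149 = 4
Best 149 to 111: 149 → 111 costing 6
Total via 149: 4 + 6 = 10 m.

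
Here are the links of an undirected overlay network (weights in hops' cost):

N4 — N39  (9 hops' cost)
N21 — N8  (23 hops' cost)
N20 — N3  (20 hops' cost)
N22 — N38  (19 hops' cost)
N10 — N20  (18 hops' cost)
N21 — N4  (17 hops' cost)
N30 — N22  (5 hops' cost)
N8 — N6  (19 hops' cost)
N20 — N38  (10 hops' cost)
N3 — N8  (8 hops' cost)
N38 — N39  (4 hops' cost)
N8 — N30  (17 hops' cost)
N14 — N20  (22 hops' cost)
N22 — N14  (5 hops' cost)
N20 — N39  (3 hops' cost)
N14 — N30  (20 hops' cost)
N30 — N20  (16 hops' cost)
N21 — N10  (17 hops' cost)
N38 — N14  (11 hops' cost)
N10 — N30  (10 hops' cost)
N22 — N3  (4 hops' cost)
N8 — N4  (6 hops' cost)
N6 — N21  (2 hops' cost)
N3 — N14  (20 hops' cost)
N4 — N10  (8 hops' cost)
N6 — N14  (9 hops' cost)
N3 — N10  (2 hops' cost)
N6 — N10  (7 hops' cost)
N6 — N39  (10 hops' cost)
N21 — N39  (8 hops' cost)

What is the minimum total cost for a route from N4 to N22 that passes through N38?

Shortest N4→N38: N4 → N39 → N38 = 13
Shortest N38→N22: N38 → N14 → N22 = 16
Total via N38: 13 + 16 = 29 hops' cost.

29 hops' cost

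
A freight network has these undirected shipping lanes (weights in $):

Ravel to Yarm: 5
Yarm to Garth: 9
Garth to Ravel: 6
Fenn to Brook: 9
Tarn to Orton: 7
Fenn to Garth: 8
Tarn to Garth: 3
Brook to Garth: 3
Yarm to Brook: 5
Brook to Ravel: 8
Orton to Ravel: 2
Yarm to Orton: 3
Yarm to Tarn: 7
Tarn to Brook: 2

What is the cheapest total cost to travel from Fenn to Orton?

Running Dijkstra from Fenn:
Fenn: 0
Garth: 8  (via Fenn)
Brook: 9  (via Fenn)
Tarn: 11  (via Garth)
Ravel: 14  (via Garth)
Yarm: 14  (via Brook)
Orton: 16  (via Ravel)
Shortest route: Fenn–Garth–Ravel–Orton = $16.

$16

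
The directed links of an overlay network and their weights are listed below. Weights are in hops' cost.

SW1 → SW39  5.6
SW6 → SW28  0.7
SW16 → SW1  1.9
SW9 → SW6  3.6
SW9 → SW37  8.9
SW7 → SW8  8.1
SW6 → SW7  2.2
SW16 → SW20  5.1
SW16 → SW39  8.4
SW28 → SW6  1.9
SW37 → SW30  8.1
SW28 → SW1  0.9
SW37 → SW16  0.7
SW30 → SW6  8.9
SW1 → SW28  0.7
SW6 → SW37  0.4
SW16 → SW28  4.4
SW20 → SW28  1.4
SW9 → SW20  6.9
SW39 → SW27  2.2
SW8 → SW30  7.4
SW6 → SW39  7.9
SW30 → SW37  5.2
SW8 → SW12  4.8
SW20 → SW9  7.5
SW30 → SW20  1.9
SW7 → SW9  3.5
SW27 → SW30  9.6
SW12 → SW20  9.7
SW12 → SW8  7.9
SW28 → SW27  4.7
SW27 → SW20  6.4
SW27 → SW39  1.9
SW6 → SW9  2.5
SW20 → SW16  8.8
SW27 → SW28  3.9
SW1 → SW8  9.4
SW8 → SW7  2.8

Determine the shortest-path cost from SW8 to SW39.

17.1 hops' cost

Enumerating some paths:
SW8–SW30–SW20–SW28–SW27–SW39: 7.4+1.9+1.4+4.7+1.9 = 17.3
SW8–SW7–SW9–SW6–SW28–SW27–SW39: 2.8+3.5+3.6+0.7+4.7+1.9 = 17.2
SW8–SW30–SW20–SW28–SW1–SW39: 7.4+1.9+1.4+0.9+5.6 = 17.2
SW8–SW7–SW9–SW6–SW28–SW1–SW39: 2.8+3.5+3.6+0.7+0.9+5.6 = 17.1
The minimum is 17.1 hops' cost via SW8–SW7–SW9–SW6–SW28–SW1–SW39.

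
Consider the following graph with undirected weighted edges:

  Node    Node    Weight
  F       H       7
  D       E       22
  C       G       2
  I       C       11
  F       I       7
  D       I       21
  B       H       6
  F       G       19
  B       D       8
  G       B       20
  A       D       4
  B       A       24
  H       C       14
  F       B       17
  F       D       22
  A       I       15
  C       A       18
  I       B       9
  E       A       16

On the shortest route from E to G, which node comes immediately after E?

Compare a few routes:
E → A → I → C → G: 16+15+11+2 = 44
E → D → A → C → G: 22+4+18+2 = 46
E → A → C → G: 16+18+2 = 36
Cheapest is E → A → C → G at 36.
So from E the first move is to A.

A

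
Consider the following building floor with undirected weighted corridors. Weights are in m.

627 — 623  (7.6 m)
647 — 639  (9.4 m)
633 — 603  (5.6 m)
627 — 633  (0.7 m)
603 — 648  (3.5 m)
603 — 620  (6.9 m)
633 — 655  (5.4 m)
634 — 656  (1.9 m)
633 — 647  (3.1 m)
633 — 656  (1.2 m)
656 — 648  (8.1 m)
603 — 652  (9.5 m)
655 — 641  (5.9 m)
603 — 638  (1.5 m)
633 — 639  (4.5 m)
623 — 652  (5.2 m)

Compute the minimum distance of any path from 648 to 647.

12.2 m

Settle nodes by increasing distance from 648:
648: 0
603: 3.5  (via 648)
638: 5  (via 603)
656: 8.1  (via 648)
633: 9.1  (via 603)
627: 9.8  (via 633)
634: 10  (via 656)
620: 10.4  (via 603)
647: 12.2  (via 633)
Shortest route: 648–603–633–647 = 12.2 m.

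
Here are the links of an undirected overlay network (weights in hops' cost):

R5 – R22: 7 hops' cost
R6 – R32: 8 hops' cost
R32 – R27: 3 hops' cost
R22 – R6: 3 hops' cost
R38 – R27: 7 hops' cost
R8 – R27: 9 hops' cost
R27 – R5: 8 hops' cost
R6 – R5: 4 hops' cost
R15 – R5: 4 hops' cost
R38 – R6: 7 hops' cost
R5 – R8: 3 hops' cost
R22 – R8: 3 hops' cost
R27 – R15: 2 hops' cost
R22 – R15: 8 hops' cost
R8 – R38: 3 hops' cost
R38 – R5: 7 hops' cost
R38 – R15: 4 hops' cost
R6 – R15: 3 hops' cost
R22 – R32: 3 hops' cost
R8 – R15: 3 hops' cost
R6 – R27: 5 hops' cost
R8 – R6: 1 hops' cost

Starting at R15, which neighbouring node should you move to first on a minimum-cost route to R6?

R6

Compare a few routes:
R15 → R27 → R6: 2+5 = 7
R15 → R6: 3 = 3
R15 → R8 → R6: 3+1 = 4
Cheapest is R15 → R6 at 3 hops' cost.
So from R15 the first move is to R6.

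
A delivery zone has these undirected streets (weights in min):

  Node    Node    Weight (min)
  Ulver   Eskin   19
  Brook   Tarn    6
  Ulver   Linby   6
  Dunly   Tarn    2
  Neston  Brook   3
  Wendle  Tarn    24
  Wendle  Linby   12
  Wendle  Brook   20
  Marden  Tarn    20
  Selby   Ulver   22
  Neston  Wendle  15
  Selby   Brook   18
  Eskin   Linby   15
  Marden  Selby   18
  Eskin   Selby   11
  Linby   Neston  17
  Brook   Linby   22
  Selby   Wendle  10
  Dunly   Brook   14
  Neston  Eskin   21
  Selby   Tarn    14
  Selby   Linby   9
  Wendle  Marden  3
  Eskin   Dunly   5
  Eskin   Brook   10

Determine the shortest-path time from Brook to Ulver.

Candidate routes:
Brook - Neston - Linby - Ulver: 3+17+6 = 26
Brook - Eskin - Ulver: 10+19 = 29
Brook - Linby - Ulver: 22+6 = 28
Brook - Eskin - Linby - Ulver: 10+15+6 = 31
Cheapest is Brook - Neston - Linby - Ulver at 26 min.

26 min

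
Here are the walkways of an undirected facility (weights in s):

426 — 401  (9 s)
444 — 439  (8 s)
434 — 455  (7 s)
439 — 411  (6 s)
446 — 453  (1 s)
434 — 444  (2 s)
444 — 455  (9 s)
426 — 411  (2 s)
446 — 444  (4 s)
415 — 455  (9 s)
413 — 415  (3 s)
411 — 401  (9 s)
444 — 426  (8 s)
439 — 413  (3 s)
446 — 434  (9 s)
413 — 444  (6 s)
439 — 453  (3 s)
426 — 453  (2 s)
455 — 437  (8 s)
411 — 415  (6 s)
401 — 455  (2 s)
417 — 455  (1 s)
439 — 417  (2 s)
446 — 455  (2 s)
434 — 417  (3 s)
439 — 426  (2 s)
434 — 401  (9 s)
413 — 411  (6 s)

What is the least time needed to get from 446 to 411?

Candidate routes:
446 → 453 → 439 → 426 → 411: 1+3+2+2 = 8
446 → 453 → 426 → 411: 1+2+2 = 5
The minimum is 5 s via 446 → 453 → 426 → 411.

5 s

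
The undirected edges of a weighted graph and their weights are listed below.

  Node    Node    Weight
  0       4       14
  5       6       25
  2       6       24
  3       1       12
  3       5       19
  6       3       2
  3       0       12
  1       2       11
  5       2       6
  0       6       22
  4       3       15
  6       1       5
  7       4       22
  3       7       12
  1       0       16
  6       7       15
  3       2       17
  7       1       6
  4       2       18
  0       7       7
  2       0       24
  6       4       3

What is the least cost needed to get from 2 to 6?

Shortest distances from 2:
2: 0
5: 6  (via 2)
1: 11  (via 2)
6: 16  (via 1)
Shortest route: 2 → 1 → 6 = 16.

16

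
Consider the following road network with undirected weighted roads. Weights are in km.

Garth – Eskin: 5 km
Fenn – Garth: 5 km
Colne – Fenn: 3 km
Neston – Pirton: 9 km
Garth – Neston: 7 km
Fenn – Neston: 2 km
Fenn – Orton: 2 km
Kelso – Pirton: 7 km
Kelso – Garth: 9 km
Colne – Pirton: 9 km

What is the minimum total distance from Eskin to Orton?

12 km

Enumerating some paths:
Eskin → Garth → Fenn → Orton: 5+5+2 = 12
Eskin → Garth → Neston → Fenn → Orton: 5+7+2+2 = 16
Cheapest is Eskin → Garth → Fenn → Orton at 12 km.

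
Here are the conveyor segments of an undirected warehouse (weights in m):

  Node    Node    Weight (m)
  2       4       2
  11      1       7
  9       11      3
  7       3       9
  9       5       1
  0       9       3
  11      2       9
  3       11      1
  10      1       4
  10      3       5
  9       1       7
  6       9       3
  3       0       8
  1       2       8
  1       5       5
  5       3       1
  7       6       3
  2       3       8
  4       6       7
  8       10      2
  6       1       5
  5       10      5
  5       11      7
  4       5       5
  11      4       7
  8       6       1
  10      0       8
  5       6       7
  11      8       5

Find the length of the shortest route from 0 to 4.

Candidate routes:
0 → 9 → 11 → 3 → 5 → 4: 3+3+1+1+5 = 13
0 → 9 → 5 → 4: 3+1+5 = 9
Cheapest is 0 → 9 → 5 → 4 at 9 m.

9 m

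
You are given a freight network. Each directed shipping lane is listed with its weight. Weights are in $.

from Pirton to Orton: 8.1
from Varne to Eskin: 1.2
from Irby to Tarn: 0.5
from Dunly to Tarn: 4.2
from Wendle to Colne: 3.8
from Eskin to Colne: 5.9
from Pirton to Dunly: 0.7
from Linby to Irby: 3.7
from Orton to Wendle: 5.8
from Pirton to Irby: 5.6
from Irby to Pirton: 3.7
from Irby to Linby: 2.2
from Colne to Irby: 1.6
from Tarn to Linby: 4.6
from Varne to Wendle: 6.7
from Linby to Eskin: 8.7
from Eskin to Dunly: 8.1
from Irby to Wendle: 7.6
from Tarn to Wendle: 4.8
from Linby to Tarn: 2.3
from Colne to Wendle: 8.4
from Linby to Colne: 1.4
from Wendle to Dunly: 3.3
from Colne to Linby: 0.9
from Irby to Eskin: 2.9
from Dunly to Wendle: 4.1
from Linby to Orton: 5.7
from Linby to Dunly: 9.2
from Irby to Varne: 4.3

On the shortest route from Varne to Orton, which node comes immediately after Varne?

Enumerating some paths:
Varne - Wendle - Colne - Linby - Orton: 6.7+3.8+0.9+5.7 = 17.1
Varne - Eskin - Colne - Linby - Orton: 1.2+5.9+0.9+5.7 = 13.7
Varne - Eskin - Colne - Irby - Linby - Orton: 1.2+5.9+1.6+2.2+5.7 = 16.6
The minimum is $13.7 via Varne - Eskin - Colne - Linby - Orton.
So from Varne the first move is to Eskin.

Eskin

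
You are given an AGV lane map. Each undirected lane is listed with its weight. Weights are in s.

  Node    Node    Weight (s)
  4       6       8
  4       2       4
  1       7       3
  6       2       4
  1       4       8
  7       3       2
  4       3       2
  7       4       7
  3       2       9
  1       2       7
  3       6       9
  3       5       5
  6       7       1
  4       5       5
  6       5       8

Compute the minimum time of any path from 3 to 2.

Compare a few routes:
3 - 7 - 6 - 2: 2+1+4 = 7
3 - 2: 9 = 9
3 - 4 - 2: 2+4 = 6
The minimum is 6 s via 3 - 4 - 2.

6 s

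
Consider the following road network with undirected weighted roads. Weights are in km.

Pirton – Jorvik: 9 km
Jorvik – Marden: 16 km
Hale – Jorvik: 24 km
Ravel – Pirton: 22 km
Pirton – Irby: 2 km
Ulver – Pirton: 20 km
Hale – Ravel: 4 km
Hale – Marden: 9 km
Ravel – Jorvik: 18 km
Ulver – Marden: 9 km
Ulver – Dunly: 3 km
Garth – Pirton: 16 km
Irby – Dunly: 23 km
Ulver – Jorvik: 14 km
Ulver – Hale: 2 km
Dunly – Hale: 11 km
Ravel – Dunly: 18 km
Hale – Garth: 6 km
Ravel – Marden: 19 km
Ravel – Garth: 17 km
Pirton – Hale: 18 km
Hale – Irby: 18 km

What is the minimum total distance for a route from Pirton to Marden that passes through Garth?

Best Pirton to Garth: Pirton–Garth costing 16
Best Garth to Marden: Garth–Hale–Marden costing 15
Total via Garth: 16 + 15 = 31 km.

31 km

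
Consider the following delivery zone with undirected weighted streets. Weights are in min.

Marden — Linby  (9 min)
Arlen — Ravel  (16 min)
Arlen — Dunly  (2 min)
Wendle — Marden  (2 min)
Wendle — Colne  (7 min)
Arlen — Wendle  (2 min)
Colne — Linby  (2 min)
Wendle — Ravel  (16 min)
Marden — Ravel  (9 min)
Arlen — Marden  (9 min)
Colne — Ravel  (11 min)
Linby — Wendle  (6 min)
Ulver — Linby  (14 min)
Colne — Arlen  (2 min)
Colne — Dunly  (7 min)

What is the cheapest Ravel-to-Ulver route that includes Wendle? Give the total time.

Best Ravel to Wendle: Ravel → Marden → Wendle costing 11
Shortest Wendle→Ulver: Wendle → Linby → Ulver = 20
Total via Wendle: 11 + 20 = 31 min.

31 min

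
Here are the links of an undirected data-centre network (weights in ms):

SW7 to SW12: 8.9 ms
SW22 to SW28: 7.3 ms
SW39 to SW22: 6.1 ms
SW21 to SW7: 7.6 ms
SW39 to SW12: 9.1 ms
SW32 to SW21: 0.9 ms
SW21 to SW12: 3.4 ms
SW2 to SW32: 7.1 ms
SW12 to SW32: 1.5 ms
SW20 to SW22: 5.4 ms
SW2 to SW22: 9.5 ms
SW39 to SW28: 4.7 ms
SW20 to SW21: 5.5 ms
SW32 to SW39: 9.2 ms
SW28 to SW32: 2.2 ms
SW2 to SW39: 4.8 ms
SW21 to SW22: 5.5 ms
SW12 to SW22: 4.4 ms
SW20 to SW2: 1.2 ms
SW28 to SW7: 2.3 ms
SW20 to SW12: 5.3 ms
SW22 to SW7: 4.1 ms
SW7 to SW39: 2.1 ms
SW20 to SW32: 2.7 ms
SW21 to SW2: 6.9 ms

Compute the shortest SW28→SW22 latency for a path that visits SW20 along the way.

Best SW28 to SW20: SW28–SW32–SW20 costing 4.9
Shortest SW20→SW22: SW20–SW22 = 5.4
Total via SW20: 4.9 + 5.4 = 10.3 ms.

10.3 ms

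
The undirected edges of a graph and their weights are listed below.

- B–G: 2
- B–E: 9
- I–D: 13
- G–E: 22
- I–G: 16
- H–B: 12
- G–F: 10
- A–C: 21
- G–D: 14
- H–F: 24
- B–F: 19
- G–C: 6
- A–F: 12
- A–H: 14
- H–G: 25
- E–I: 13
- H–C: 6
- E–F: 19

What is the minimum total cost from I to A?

Shortest distances from I:
I: 0
D: 13  (via I)
E: 13  (via I)
G: 16  (via I)
B: 18  (via G)
C: 22  (via G)
F: 26  (via G)
H: 28  (via C)
A: 38  (via F)
Shortest route: I → G → F → A = 38.

38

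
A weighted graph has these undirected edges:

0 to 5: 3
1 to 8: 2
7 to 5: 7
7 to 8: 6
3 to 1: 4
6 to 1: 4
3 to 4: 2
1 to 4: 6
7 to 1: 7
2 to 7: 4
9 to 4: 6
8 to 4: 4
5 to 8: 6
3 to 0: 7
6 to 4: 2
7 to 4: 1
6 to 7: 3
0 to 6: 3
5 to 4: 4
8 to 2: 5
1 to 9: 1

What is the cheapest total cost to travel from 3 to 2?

7

Shortest distances from 3:
3: 0
4: 2  (via 3)
7: 3  (via 4)
1: 4  (via 3)
6: 4  (via 4)
9: 5  (via 1)
5: 6  (via 4)
8: 6  (via 4)
0: 7  (via 3)
2: 7  (via 7)
Shortest route: 3 → 4 → 7 → 2 = 7.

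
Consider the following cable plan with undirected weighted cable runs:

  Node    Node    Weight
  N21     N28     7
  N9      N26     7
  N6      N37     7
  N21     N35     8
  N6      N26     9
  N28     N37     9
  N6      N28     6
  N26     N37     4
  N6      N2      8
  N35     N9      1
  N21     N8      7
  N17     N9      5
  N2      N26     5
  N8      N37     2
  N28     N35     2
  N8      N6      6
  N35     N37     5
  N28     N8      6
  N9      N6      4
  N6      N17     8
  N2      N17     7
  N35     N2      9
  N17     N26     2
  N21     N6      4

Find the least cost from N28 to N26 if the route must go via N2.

Best N28 to N2: N28 → N35 → N2 costing 11
Best N2 to N26: N2 → N26 costing 5
Total via N2: 11 + 5 = 16.

16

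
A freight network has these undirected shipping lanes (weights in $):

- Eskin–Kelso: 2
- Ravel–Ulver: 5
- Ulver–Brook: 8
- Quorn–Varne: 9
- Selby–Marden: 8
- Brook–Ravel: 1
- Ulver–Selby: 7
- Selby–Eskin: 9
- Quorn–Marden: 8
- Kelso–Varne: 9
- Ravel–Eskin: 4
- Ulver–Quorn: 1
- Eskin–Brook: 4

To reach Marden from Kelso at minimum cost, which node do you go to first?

Compare a few routes:
Kelso → Eskin → Ravel → Ulver → Quorn → Marden: 2+4+5+1+8 = 20
Kelso → Eskin → Selby → Marden: 2+9+8 = 19
The minimum is $19 via Kelso → Eskin → Selby → Marden.
So from Kelso the first move is to Eskin.

Eskin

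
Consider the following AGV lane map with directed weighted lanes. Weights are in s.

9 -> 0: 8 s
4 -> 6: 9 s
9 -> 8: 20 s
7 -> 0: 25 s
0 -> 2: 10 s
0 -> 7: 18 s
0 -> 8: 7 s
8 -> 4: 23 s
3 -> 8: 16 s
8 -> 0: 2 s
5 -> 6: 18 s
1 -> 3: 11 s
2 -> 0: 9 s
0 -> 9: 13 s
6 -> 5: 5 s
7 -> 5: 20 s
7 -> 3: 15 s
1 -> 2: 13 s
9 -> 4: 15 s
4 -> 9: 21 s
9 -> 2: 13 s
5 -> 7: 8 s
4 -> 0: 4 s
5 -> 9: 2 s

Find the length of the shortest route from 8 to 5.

Compare a few routes:
8 → 0 → 7 → 5: 2+18+20 = 40
8 → 0 → 9 → 4 → 6 → 5: 2+13+15+9+5 = 44
8 → 4 → 6 → 5: 23+9+5 = 37
Cheapest is 8 → 4 → 6 → 5 at 37 s.

37 s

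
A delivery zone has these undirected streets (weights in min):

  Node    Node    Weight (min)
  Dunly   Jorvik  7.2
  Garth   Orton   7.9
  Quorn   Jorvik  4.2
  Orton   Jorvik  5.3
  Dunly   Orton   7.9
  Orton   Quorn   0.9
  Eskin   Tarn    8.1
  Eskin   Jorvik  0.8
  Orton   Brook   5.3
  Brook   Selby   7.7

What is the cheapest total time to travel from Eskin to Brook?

11.2 min

Compare a few routes:
Eskin - Jorvik - Quorn - Orton - Brook: 0.8+4.2+0.9+5.3 = 11.2
Eskin - Jorvik - Orton - Brook: 0.8+5.3+5.3 = 11.4
Cheapest is Eskin - Jorvik - Quorn - Orton - Brook at 11.2 min.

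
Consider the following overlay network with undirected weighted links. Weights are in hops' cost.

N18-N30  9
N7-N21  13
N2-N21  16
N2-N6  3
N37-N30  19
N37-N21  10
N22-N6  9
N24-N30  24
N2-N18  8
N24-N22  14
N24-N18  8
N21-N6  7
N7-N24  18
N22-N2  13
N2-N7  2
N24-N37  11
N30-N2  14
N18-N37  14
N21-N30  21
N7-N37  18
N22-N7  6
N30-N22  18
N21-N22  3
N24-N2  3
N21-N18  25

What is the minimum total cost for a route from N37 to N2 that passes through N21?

Shortest N37→N21: N37 → N21 = 10
Shortest N21→N2: N21 → N6 → N2 = 10
Total via N21: 10 + 10 = 20 hops' cost.

20 hops' cost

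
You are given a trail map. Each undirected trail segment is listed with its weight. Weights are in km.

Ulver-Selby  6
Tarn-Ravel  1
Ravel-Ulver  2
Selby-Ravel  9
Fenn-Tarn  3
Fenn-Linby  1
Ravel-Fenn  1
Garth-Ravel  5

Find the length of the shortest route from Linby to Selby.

10 km

Shortest distances from Linby:
Linby: 0
Fenn: 1  (via Linby)
Ravel: 2  (via Fenn)
Tarn: 3  (via Ravel)
Ulver: 4  (via Ravel)
Garth: 7  (via Ravel)
Selby: 10  (via Ulver)
Shortest route: Linby–Fenn–Ravel–Ulver–Selby = 10 km.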